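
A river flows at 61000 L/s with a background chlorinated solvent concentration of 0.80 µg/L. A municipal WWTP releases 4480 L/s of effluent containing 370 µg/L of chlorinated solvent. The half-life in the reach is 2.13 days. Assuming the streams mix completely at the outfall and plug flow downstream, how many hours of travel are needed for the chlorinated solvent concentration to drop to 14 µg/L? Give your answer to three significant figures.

45.8 h

Mixed concentration C = ΣQC/ΣQ = (61000·0.8000 + 4480·370.0) / 65480 = 1706000/65480 = 26.06 µg/L.
Half-life 2.13 d → k = ln 2 / 2.13 = 0.3254 d⁻¹.
26.06·exp(−k·t) = 14 → t = ln(26.06/14)/k = 165000 s = 45.82 h.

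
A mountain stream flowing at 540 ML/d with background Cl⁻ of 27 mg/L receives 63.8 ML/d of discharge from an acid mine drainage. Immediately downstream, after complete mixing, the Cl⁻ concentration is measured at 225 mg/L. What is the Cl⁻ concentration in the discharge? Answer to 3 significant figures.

Mass balance: 540.0·27.00 + 63.80·Cₑ = 603.8·225.0
→ Cₑ = (603.8·225.0 − 540.0·27.00) / 63.80 = 1901 mg/L.

1900 mg/L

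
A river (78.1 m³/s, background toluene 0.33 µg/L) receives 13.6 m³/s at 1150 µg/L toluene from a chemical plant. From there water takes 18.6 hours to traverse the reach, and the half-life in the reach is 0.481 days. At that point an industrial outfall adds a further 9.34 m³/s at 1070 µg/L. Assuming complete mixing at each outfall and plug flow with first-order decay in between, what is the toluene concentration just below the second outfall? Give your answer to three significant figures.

Conservation of mass: C = (78.10·0.3300 + 13.60·1150) / 91.70 = 15670/91.70 = 170.8 µg/L; combined flow 91.70 m³/s.
Half-life 0.481 d → k = ln 2 / 0.481 = 1.441 d⁻¹.
Applying C = C₀e^(−kt): 170.8 × 0.3273 = 55.92 µg/L.
Second outfall: C = (91.70·55.92 + 9.340·1070)/101.0 = 149.7 µg/L.

150 µg/L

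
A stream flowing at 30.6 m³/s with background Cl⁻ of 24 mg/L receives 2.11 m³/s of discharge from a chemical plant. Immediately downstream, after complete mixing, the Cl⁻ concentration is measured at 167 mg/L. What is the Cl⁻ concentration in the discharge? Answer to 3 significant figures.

Mass balance: 30.60·24.00 + 2.110·Cₑ = 32.71·167.0
→ Cₑ = (32.71·167.0 − 30.60·24.00) / 2.110 = 2241 mg/L.

2240 mg/L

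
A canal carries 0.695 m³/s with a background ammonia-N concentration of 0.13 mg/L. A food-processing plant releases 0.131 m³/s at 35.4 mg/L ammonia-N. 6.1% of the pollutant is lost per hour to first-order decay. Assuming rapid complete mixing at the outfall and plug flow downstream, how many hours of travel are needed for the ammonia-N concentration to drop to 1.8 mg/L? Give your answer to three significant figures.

Mass balance: C = (0.6950·0.1300 + 0.1310·35.40) / 0.8260 = 4.728/0.8260 = 5.724 mg/L.
6.1%/h lost → k = −ln(1 − 0.061) = 0.06294 h⁻¹.
5.724·exp(−k·t) = 1.8 → t = ln(5.724/1.8)/k = 66170 s = 18.38 h.

18.4 h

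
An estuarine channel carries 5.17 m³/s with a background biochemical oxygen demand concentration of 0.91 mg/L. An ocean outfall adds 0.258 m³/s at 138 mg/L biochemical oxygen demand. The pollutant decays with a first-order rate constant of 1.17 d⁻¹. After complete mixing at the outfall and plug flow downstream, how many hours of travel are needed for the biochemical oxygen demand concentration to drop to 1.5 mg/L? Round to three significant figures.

Mass balance: C = (5.170·0.9100 + 0.2580·138.0) / 5.428 = 40.31/5.428 = 7.426 mg/L.
7.426·exp(−k·t) = 1.5 → t = ln(7.426/1.5)/k = 118100 s = 32.81 h.

32.8 h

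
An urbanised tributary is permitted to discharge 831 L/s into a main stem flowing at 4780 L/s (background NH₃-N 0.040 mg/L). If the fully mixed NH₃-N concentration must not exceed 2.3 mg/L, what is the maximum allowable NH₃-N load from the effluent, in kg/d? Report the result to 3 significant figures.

1100 kg/d

Mass balance at the limit: 4780·0.04000 + 831.0·Cₑ = 5611·2.3 → Cₑ = 15.30 mg/L.
831.0 L/s = 0.8310 m³/s. Load = 0.8310 m³/s × 15.30 g/m³ × 86 400 s/d = 1098 kg/d.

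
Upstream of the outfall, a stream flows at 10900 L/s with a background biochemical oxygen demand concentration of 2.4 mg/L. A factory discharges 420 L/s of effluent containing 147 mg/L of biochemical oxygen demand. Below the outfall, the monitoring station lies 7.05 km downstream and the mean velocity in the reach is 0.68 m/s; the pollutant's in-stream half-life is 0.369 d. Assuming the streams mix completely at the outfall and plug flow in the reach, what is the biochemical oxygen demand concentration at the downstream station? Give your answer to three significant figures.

6.20 mg/L

Flow-weighted average: C = (10900·2.400 + 420.0·147.0) / 11320 = 87900/11320 = 7.765 mg/L.
Travel time t = 7.05·1000 / 0.68 = 10370 s = 2.880 h.
Half-life 0.369 d → k = ln 2 / 0.369 = 1.878 d⁻¹.
Applying C = C₀e^(−kt): 7.765 × 0.7982 = 6.198 mg/L.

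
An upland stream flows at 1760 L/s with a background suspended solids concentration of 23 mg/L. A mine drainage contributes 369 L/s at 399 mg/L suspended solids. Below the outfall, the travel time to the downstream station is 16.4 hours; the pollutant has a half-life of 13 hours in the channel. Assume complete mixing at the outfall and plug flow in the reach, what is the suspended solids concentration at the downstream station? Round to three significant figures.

Mass balance: C = (1760·23.00 + 369.0·399.0) / 2129 = 187700/2129 = 88.17 mg/L.
Half-life 13 h → k = ln 2 / 13 = 0.05332 h⁻¹ = 1.280 d⁻¹.
Decay over the reach: 88.17·exp(−kt) = 88.17·0.4171 = 36.78 mg/L.

36.8 mg/L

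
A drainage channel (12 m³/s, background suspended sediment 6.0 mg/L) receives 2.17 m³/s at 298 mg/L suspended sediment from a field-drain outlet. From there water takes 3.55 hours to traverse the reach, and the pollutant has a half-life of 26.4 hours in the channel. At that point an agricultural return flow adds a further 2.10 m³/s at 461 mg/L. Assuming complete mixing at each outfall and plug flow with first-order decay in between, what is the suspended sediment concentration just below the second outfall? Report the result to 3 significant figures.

Conservation of mass: C = (12.00·6.000 + 2.170·298.0) / 14.17 = 718.7/14.17 = 50.72 mg/L; combined flow 14.17 m³/s.
Half-life 26.4 h → k = ln 2 / 26.4 = 0.02626 h⁻¹ = 0.6301 d⁻¹.
Decay over the reach: 50.72·exp(−kt) = 50.72·0.9110 = 46.20 mg/L.
At the second outfall, C = (14.17·46.20 + 2.100·461.0) / (14.17 + 2.100) = 99.74 mg/L.

99.7 mg/L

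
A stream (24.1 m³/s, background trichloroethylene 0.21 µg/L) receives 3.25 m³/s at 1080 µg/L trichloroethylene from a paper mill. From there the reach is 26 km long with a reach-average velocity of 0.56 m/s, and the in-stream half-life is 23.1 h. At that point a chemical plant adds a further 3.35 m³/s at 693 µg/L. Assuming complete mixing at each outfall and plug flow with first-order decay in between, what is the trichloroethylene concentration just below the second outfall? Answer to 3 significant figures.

After mixing, C = (24.10·0.2100 + 3.250·1080) / 27.35 = 3515/27.35 = 128.5 µg/L; combined flow 27.35 m³/s.
Travel time t = 26·1000 / 0.56 = 46430 s = 12.90 h.
Half-life 23.1 h → k = ln 2 / 23.1 = 0.03001 h⁻¹ = 0.7202 d⁻¹.
After decay, C = 128.5 × e^(−kt) = 128.5 × 0.6791 = 87.28 µg/L.
Second outfall: C = (27.35·87.28 + 3.350·693.0)/30.70 = 153.4 µg/L.

153 µg/L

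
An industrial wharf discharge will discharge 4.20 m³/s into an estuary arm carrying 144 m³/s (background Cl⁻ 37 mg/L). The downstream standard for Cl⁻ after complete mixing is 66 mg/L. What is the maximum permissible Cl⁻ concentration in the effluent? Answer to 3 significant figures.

1060 mg/L

At the limit, (Qr·Cr + Qe·Cₑ)/(Qr + Qe) = 66:
Cₑ = (148.2·66 − 144.0·37.00) / 4.200 = 1060 mg/L.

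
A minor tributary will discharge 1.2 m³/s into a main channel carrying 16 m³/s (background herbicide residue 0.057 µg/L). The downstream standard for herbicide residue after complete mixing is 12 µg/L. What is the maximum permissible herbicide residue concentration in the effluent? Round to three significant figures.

At the limit, (Qr·Cr + Qe·Cₑ)/(Qr + Qe) = 12:
Cₑ = (17.20·12 − 16.00·0.05700) / 1.200 = 171.2 µg/L.

171 µg/L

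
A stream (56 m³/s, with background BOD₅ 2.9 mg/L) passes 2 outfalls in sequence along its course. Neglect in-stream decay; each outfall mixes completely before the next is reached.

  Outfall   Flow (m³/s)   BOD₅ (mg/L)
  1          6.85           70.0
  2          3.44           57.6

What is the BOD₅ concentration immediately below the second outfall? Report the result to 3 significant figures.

12.7 mg/L

Outfall 1: combined Q = 62.85 m³/s; C = (56.00·2.900 + 6.850·70.00)/62.85 = 10.21 mg/L.
Outfall 2: combined Q = 66.29 m³/s; C = (62.85·10.21 + 3.440·57.60)/66.29 = 12.67 mg/L.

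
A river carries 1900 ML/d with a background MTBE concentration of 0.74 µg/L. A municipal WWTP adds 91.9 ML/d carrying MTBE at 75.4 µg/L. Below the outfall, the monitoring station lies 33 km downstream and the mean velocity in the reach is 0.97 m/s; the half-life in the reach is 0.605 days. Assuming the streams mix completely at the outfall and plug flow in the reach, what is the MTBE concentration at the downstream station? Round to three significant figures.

Mixed concentration C = ΣQC/ΣQ = (1900·0.7400 + 91.90·75.40) / 1992 = 8335/1992 = 4.185 µg/L.
Travel time t = 33·1000 / 0.97 = 34020 s = 9.450 h.
Half-life 0.605 d → k = ln 2 / 0.605 = 1.146 d⁻¹.
After decay, C = 4.185 × e^(−kt) = 4.185 × 0.6369 = 2.665 µg/L.

2.67 µg/L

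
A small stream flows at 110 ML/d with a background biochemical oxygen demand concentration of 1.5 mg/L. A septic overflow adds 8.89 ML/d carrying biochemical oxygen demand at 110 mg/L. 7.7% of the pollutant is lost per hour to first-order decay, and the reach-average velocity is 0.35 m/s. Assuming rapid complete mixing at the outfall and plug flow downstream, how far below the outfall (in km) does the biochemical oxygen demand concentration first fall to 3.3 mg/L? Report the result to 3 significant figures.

Mixed concentration C = ΣQC/ΣQ = (110.0·1.500 + 8.890·110.0) / 118.9 = 1143/118.9 = 9.613 mg/L.
7.7%/h lost → k = −ln(1 − 0.077) = 0.08013 h⁻¹.
Set 9.613·exp(−k·t) = 3.3 → t = ln(9.613/3.3)/k = 48040 s = 13.34 h.
Distance = v·t = 0.35·48040 = 16810 m = 16.81 km.

16.8 km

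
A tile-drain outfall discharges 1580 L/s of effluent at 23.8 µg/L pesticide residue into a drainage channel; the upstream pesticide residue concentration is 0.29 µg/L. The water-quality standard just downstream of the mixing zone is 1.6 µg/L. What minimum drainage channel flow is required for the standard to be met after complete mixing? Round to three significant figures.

26800 L/s

Set C_mix = 1.6: (Q·0.2900 + 1580·23.80) / (Q + 1580) = 1.6
→ Q = 1580·(23.80 − 1.6)/(1.6 − 0.2900) = 26780 L/s.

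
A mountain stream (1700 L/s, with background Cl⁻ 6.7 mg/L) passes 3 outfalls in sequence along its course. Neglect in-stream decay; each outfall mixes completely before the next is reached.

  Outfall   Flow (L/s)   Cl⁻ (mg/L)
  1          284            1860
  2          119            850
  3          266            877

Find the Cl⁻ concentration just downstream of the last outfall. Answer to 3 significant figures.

369 mg/L

After outfall 1: Q = 1700 + 284.0 = 1984 L/s; C = (1700·6.700 + 284.0·1860)/1984 = 272.0 mg/L.
After outfall 2: Q = 1984 + 119.0 = 2103 L/s; C = (1984·272.0 + 119.0·850.0)/2103 = 304.7 mg/L.
After outfall 3: Q = 2103 + 266.0 = 2369 L/s; C = (2103·304.7 + 266.0·877.0)/2369 = 369.0 mg/L.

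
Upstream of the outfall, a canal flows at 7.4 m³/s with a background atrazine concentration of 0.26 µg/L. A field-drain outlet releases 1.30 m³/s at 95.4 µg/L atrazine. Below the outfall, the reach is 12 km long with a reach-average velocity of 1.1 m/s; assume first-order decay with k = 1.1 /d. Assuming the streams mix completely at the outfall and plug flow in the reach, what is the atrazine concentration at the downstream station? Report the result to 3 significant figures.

Conservation of mass: C = (7.400·0.2600 + 1.300·95.40) / 8.700 = 125.9/8.700 = 14.48 µg/L.
Travel time t = 12·1000 / 1.1 = 10910 s = 3.030 h.
Decay over the reach: 14.48·exp(−kt) = 14.48·0.8703 = 12.60 µg/L.

12.6 µg/L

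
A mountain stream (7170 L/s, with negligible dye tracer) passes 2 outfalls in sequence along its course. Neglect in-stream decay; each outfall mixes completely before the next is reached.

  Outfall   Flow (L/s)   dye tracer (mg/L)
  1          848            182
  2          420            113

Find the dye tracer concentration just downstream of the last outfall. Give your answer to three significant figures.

Below outfall 1: Q → 8018 L/s, C = (7170·0 + 848.0·182.0)/8018 = 19.25 mg/L.
Below outfall 2: Q → 8438 L/s, C = (8018·19.25 + 420.0·113.0)/8438 = 23.92 mg/L.

23.9 mg/L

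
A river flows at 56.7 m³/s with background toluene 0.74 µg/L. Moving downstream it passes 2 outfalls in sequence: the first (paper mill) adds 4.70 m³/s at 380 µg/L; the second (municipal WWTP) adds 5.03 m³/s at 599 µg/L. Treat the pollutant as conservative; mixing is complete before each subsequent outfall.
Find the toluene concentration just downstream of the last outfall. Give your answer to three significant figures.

Below outfall 1: Q → 61.40 m³/s, C = (56.70·0.7400 + 4.700·380.0)/61.40 = 29.77 µg/L.
Below outfall 2: Q → 66.43 m³/s, C = (61.40·29.77 + 5.030·599.0)/66.43 = 72.87 µg/L.

72.9 µg/L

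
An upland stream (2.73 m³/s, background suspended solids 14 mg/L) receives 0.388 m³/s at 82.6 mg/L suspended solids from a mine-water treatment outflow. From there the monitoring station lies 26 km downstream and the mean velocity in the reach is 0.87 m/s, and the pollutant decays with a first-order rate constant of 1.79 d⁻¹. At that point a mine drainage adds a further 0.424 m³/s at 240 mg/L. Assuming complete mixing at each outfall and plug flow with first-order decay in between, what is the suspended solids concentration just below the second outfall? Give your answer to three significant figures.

After mixing, C = (2.730·14.00 + 0.3880·82.60) / 3.118 = 70.27/3.118 = 22.54 mg/L; combined flow 3.118 m³/s.
Travel time t = 26·1000 / 0.87 = 29890 s = 8.301 h.
After decay, C = 22.54 × e^(−kt) = 22.54 × 0.5384 = 12.13 mg/L.
At the second outfall, C = (3.118·12.13 + 0.4240·240.0) / (3.118 + 0.4240) = 39.41 mg/L.

39.4 mg/L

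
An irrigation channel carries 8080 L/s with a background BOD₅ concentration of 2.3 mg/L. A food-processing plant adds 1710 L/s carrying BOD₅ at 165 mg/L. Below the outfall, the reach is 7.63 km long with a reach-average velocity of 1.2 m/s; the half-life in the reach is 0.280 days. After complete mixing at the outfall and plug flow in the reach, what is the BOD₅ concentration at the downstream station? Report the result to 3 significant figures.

Flow-weighted average: C = (8080·2.300 + 1710·165.0) / 9790 = 300700/9790 = 30.72 mg/L.
Travel time t = 7.63·1000 / 1.2 = 6358 s = 1.766 h.
Half-life 0.280 d → k = ln 2 / 0.280 = 2.476 d⁻¹.
Decay over the reach: 30.72·exp(−kt) = 30.72·0.8335 = 25.60 mg/L.

25.6 mg/L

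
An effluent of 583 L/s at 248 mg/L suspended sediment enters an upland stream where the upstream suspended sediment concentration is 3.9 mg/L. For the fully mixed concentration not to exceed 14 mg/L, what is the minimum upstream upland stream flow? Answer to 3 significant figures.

13500 L/s

Set C_mix = 14: (Q·3.900 + 583.0·248.0) / (Q + 583.0) = 14
→ Q = 583.0·(248.0 − 14)/(14 − 3.900) = 13510 L/s.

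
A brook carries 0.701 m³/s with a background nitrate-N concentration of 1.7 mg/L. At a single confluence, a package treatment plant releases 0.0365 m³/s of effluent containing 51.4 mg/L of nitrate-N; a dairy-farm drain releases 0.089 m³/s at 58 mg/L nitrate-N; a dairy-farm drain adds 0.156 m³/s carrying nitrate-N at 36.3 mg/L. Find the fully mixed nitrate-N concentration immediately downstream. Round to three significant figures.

Mixed concentration C = ΣQC/ΣQ = (0.7010·1.700 + 0.03650·51.40 + 0.08900·58.00 + 0.1560·36.30) / 0.9825 = 13.89/0.9825 = 14.14 mg/L.

14.1 mg/L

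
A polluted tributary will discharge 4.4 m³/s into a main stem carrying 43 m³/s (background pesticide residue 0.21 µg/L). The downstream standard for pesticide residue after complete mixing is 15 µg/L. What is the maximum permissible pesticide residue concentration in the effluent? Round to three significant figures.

At the limit, (Qr·Cr + Qe·Cₑ)/(Qr + Qe) = 15:
Cₑ = (47.40·15 − 43.00·0.2100) / 4.400 = 159.5 µg/L.

160 µg/L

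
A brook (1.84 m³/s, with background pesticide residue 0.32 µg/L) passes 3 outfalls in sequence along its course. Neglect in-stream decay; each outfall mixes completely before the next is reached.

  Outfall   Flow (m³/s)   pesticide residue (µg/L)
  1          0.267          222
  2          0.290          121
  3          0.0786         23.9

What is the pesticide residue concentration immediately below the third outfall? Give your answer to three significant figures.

39.1 µg/L

Outfall 1: combined Q = 2.107 m³/s; C = (1.840·0.3200 + 0.2670·222.0)/2.107 = 28.41 µg/L.
Outfall 2: combined Q = 2.397 m³/s; C = (2.107·28.41 + 0.2900·121.0)/2.397 = 39.61 µg/L.
Outfall 3: combined Q = 2.476 m³/s; C = (2.397·39.61 + 0.07860·23.90)/2.476 = 39.11 µg/L.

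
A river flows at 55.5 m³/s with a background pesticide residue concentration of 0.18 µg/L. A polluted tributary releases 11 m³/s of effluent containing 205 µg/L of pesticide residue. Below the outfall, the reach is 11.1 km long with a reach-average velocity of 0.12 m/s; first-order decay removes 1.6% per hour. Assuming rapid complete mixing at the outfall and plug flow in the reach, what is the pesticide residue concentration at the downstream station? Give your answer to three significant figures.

Mixed concentration C = ΣQC/ΣQ = (55.50·0.1800 + 11.00·205.0) / 66.50 = 2265/66.50 = 34.06 µg/L.
Travel time t = 11.1·1000 / 0.12 = 92500 s = 25.69 h.
1.6%/h lost → k = −ln(1 − 0.016) = 0.01613 h⁻¹.
After decay, C = 34.06 × e^(−kt) = 34.06 × 0.6607 = 22.50 µg/L.

22.5 µg/L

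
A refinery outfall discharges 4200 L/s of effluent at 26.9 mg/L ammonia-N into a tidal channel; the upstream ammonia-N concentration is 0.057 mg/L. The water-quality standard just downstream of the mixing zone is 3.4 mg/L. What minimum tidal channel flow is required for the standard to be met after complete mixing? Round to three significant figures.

29500 L/s

Set C_mix = 3.4: (Q·0.05700 + 4200·26.90) / (Q + 4200) = 3.4
→ Q = 4200·(26.90 − 3.4)/(3.4 − 0.05700) = 29520 L/s.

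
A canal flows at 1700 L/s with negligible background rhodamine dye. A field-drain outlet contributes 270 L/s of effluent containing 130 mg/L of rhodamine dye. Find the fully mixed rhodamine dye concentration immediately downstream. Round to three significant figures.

Flow-weighted average: C = (1700·0 + 270.0·130.0) / 1970 = 35100/1970 = 17.82 mg/L.

17.8 mg/L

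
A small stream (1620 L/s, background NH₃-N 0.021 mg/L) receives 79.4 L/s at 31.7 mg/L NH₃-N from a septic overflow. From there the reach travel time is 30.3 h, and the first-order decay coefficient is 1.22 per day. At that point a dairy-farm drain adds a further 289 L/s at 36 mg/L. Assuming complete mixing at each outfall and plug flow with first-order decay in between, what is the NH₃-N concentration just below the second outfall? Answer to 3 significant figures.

Mixed concentration C = ΣQC/ΣQ = (1620·0.02100 + 79.40·31.70) / 1699 = 2551/1699 = 1.501 mg/L; combined flow 1699 L/s.
Decay over the reach: 1.501·exp(−kt) = 1.501·0.2143 = 0.3217 mg/L.
At the second outfall, C = (1699·0.3217 + 289.0·36.00) / (1699 + 289.0) = 5.507 mg/L.

5.51 mg/L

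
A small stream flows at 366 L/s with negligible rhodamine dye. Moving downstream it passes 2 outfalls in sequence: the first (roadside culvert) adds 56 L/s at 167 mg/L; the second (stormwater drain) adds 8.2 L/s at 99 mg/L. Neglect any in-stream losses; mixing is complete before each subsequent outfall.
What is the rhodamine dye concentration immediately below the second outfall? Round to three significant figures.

23.6 mg/L

Below outfall 1: Q → 422.0 L/s, C = (366.0·0 + 56.00·167.0)/422.0 = 22.16 mg/L.
Below outfall 2: Q → 430.2 L/s, C = (422.0·22.16 + 8.200·99.00)/430.2 = 23.63 mg/L.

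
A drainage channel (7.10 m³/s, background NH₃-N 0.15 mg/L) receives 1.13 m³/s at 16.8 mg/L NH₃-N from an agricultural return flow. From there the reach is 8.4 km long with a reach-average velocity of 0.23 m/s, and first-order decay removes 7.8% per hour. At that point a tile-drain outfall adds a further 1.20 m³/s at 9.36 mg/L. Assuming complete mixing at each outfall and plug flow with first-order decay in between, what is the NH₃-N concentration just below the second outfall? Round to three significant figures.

Mixed concentration C = ΣQC/ΣQ = (7.100·0.1500 + 1.130·16.80) / 8.230 = 20.05/8.230 = 2.436 mg/L; combined flow 8.230 m³/s.
Travel time t = 8.4·1000 / 0.23 = 36520 s = 10.14 h.
7.8%/h lost → k = −ln(1 − 0.078) = 0.08121 h⁻¹.
After decay, C = 2.436 × e^(−kt) = 2.436 × 0.4387 = 1.069 mg/L.
At the second outfall, C = (8.230·1.069 + 1.200·9.360) / (8.230 + 1.200) = 2.124 mg/L.

2.12 mg/L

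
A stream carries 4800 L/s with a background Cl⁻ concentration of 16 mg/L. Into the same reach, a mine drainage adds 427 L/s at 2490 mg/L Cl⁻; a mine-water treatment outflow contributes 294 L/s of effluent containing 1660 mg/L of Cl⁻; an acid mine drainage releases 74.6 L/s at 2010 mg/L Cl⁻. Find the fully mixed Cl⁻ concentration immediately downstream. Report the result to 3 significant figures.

318 mg/L

Mixed concentration C = ΣQC/ΣQ = (4800·16.00 + 427.0·2490 + 294.0·1660 + 74.60·2010) / 5596 = 1778000/5596 = 317.8 mg/L.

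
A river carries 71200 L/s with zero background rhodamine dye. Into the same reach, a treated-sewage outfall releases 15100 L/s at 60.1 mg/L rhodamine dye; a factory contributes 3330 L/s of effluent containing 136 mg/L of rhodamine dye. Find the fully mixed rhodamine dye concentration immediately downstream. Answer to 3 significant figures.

15.2 mg/L

Mixed concentration C = ΣQC/ΣQ = (71200·0 + 15100·60.10 + 3330·136.0) / 89630 = 1360000/89630 = 15.18 mg/L.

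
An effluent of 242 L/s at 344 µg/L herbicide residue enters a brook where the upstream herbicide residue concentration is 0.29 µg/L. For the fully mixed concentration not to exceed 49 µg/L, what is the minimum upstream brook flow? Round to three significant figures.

Set C_mix = 49: (Q·0.2900 + 242.0·344.0) / (Q + 242.0) = 49
→ Q = 242.0·(344.0 − 49)/(49 − 0.2900) = 1466 L/s.

1470 L/s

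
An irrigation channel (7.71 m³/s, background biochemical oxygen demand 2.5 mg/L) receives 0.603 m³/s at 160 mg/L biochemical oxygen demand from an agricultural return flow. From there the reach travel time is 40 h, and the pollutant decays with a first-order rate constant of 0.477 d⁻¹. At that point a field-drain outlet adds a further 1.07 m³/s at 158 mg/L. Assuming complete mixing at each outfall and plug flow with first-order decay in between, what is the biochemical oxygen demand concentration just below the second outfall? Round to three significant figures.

Mass balance: C = (7.710·2.500 + 0.6030·160.0) / 8.313 = 115.8/8.313 = 13.92 mg/L; combined flow 8.313 m³/s.
Applying C = C₀e^(−kt): 13.92 × 0.4516 = 6.288 mg/L.
Second outfall: C = (8.313·6.288 + 1.070·158.0)/9.383 = 23.59 mg/L.

23.6 mg/L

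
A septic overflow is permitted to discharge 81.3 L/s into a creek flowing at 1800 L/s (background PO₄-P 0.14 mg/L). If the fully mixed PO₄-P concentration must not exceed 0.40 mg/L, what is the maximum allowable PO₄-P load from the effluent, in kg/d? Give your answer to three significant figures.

Mass balance at the limit: 1800·0.1400 + 81.30·Cₑ = 1881·0.40 → Cₑ = 6.156 mg/L.
81.30 L/s = 0.08130 m³/s. Load = 0.08130 m³/s × 6.156 g/m³ × 86 400 s/d = 43.24 kg/d.

43.2 kg/d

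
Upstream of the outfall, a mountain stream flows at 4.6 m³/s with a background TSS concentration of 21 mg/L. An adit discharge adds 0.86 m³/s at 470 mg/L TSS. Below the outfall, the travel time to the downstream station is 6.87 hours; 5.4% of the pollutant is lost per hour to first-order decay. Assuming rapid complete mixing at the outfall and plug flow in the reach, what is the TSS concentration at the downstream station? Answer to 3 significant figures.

62.6 mg/L

Flow-weighted average: C = (4.600·21.00 + 0.8600·470.0) / 5.460 = 500.8/5.460 = 91.72 mg/L.
5.4%/h lost → k = −ln(1 − 0.054) = 0.05551 h⁻¹.
Applying C = C₀e^(−kt): 91.72 × 0.6829 = 62.64 mg/L.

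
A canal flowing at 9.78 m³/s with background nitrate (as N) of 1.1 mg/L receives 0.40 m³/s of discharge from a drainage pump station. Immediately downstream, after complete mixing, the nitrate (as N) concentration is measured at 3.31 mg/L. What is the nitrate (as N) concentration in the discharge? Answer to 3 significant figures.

57.3 mg/L

Mass balance: 9.780·1.100 + 0.4000·Cₑ = 10.18·3.310
→ Cₑ = (10.18·3.310 − 9.780·1.100) / 0.4000 = 57.34 mg/L.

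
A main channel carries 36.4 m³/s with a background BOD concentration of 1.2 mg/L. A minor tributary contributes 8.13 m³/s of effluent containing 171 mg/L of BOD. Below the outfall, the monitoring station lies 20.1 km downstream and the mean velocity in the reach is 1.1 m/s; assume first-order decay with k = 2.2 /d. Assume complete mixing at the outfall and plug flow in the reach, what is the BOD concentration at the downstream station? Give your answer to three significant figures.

Flow-weighted average: C = (36.40·1.200 + 8.130·171.0) / 44.53 = 1434/44.53 = 32.20 mg/L.
Travel time t = 20.1·1000 / 1.1 = 18270 s = 5.076 h.
Applying C = C₀e^(−kt): 32.20 × 0.6280 = 20.22 mg/L.

20.2 mg/L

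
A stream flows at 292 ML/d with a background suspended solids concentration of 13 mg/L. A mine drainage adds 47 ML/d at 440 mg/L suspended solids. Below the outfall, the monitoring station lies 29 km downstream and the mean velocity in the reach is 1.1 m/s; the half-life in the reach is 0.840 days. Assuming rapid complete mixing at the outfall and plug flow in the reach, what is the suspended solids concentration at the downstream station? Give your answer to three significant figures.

Mass balance: C = (292.0·13.00 + 47.00·440.0) / 339.0 = 24480/339.0 = 72.20 mg/L.
Travel time t = 29·1000 / 1.1 = 26360 s = 7.323 h.
Half-life 0.840 d → k = ln 2 / 0.840 = 0.8252 d⁻¹.
After decay, C = 72.20 × e^(−kt) = 72.20 × 0.7774 = 56.13 mg/L.

56.1 mg/L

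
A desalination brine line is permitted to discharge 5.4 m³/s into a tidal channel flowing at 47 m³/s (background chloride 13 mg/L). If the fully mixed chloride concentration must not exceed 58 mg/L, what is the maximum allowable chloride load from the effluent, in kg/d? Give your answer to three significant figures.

Mass balance at the limit: 47.00·13.00 + 5.400·Cₑ = 52.40·58 → Cₑ = 449.7 mg/L.
Load = 5.400 m³/s × 449.7 g/m³ × 86 400 s/d = 209800 kg/d.

210000 kg/d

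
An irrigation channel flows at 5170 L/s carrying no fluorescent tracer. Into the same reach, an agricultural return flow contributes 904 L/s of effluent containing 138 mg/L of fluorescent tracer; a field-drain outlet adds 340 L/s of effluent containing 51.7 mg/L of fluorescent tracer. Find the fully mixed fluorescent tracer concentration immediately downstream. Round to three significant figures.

22.2 mg/L

Flow-weighted average: C = (5170·0 + 904.0·138.0 + 340.0·51.70) / 6414 = 142300/6414 = 22.19 mg/L.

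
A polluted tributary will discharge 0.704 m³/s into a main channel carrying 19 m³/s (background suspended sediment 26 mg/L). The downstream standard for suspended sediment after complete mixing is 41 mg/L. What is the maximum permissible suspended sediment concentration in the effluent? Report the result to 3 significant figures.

At the limit, (Qr·Cr + Qe·Cₑ)/(Qr + Qe) = 41:
Cₑ = (19.70·41 − 19.00·26.00) / 0.7040 = 445.8 mg/L.

446 mg/L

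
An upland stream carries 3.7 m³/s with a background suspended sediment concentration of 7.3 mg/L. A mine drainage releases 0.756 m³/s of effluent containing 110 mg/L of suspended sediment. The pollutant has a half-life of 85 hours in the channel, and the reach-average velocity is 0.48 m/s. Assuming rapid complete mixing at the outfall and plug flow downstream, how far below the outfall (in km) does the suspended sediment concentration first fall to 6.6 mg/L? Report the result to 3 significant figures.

Flow-weighted average: C = (3.700·7.300 + 0.7560·110.0) / 4.456 = 110.2/4.456 = 24.72 mg/L.
Half-life 85 h → k = ln 2 / 85 = 0.008155 h⁻¹ = 0.1957 d⁻¹.
Set 24.72·exp(−k·t) = 6.6 → t = ln(24.72/6.6)/k = 583000 s = 162.0 h.
Distance = v·t = 0.48·583000 = 279900 m = 279.9 km.

280 km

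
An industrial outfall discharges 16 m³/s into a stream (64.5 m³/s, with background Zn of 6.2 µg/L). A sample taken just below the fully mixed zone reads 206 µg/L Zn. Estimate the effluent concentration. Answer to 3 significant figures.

1010 µg/L

Mass balance: 64.50·6.200 + 16.00·Cₑ = 80.50·206.0
→ Cₑ = (80.50·206.0 − 64.50·6.200) / 16.00 = 1011 µg/L.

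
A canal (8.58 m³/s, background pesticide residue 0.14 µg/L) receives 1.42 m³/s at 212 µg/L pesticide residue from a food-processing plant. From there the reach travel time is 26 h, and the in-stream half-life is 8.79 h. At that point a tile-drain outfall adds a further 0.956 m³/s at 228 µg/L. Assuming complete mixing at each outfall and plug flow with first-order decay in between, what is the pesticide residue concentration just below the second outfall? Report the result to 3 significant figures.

23.4 µg/L

Flow-weighted average: C = (8.580·0.1400 + 1.420·212.0) / 10.00 = 302.2/10.00 = 30.22 µg/L; combined flow 10.00 m³/s.
Half-life 8.79 h → k = ln 2 / 8.79 = 0.07886 h⁻¹ = 1.893 d⁻¹.
After decay, C = 30.22 × e^(−kt) = 30.22 × 0.1287 = 3.890 µg/L.
Second outfall: C = (10.00·3.890 + 0.9560·228.0)/10.96 = 23.45 µg/L.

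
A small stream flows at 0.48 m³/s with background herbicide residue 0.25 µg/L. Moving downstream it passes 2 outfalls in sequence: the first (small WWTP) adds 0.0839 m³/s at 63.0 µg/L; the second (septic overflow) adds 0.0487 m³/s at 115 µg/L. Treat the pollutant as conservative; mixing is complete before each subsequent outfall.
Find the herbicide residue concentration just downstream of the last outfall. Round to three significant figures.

18.0 µg/L

Outfall 1: combined Q = 0.5639 m³/s; C = (0.4800·0.2500 + 0.08390·63.00)/0.5639 = 9.586 µg/L.
Outfall 2: combined Q = 0.6126 m³/s; C = (0.5639·9.586 + 0.04870·115.0)/0.6126 = 17.97 µg/L.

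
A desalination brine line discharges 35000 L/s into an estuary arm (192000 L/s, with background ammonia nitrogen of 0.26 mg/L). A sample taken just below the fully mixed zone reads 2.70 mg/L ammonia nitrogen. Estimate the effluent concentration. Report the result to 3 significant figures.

16.1 mg/L

Mass balance: 192000·0.2600 + 35000·Cₑ = 227000·2.700
→ Cₑ = (227000·2.700 − 192000·0.2600) / 35000 = 16.09 mg/L.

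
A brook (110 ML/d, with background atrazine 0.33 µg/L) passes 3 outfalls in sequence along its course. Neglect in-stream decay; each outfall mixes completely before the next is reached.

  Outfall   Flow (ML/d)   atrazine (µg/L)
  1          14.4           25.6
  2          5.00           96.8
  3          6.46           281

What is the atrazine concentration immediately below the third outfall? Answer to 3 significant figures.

Below outfall 1: Q → 124.4 ML/d, C = (110.0·0.3300 + 14.40·25.60)/124.4 = 3.255 µg/L.
Below outfall 2: Q → 129.4 ML/d, C = (124.4·3.255 + 5.000·96.80)/129.4 = 6.870 µg/L.
Below outfall 3: Q → 135.9 ML/d, C = (129.4·6.870 + 6.460·281.0)/135.9 = 19.90 µg/L.

19.9 µg/L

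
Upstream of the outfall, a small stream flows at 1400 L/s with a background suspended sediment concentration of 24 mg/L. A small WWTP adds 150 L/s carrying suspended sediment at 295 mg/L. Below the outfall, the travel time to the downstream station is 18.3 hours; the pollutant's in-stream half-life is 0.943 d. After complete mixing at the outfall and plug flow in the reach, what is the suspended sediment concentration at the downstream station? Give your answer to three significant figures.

Mixed concentration C = ΣQC/ΣQ = (1400·24.00 + 150.0·295.0) / 1550 = 77850/1550 = 50.23 mg/L.
Half-life 0.943 d → k = ln 2 / 0.943 = 0.7350 d⁻¹.
After decay, C = 50.23 × e^(−kt) = 50.23 × 0.5709 = 28.68 mg/L.

28.7 mg/L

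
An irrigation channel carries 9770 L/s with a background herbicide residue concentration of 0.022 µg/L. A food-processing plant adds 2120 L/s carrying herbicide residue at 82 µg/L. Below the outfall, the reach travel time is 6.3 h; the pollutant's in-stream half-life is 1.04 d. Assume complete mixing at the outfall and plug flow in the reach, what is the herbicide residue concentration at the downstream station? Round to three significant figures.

Conservation of mass: C = (9770·0.02200 + 2120·82.00) / 11890 = 174100/11890 = 14.64 µg/L.
Half-life 1.04 d → k = ln 2 / 1.04 = 0.6665 d⁻¹.
Applying C = C₀e^(−kt): 14.64 × 0.8395 = 12.29 µg/L.

12.3 µg/L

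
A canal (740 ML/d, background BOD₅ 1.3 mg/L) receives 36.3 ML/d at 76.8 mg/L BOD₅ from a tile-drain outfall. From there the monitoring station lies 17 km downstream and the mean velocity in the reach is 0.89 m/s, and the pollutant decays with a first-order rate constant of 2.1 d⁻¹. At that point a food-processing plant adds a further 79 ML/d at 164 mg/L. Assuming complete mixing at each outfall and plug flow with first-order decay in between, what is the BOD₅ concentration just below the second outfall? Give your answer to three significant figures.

17.9 mg/L

Mass balance: C = (740.0·1.300 + 36.30·76.80) / 776.3 = 3750/776.3 = 4.830 mg/L; combined flow 776.3 ML/d.
Travel time t = 17·1000 / 0.89 = 19100 s = 5.306 h.
First-order decay: C = 4.830·exp(−k·t) = 4.830·0.6286 = 3.036 mg/L.
At the second outfall, C = (776.3·3.036 + 79.00·164.0) / (776.3 + 79.00) = 17.90 mg/L.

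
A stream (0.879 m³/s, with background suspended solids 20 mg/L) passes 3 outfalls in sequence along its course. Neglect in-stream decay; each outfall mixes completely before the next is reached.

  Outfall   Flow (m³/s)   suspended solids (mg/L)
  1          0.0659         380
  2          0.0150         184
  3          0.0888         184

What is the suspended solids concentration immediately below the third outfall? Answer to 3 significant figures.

Below outfall 1: Q → 0.9449 m³/s, C = (0.8790·20.00 + 0.06590·380.0)/0.9449 = 45.11 mg/L.
Below outfall 2: Q → 0.9599 m³/s, C = (0.9449·45.11 + 0.01500·184.0)/0.9599 = 47.28 mg/L.
Below outfall 3: Q → 1.049 m³/s, C = (0.9599·47.28 + 0.08880·184.0)/1.049 = 58.85 mg/L.

58.9 mg/L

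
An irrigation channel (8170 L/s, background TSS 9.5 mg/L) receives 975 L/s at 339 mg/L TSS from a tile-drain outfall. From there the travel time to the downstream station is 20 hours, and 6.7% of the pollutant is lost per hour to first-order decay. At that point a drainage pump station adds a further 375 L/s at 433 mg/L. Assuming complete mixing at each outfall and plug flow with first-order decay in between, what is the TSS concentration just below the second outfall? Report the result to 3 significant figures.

27.8 mg/L

Mixed concentration C = ΣQC/ΣQ = (8170·9.500 + 975.0·339.0) / 9145 = 408100/9145 = 44.63 mg/L; combined flow 9145 L/s.
6.7%/h lost → k = −ln(1 − 0.067) = 0.06935 h⁻¹.
First-order decay: C = 44.63·exp(−k·t) = 44.63·0.2498 = 11.15 mg/L.
Second outfall: C = (9145·11.15 + 375.0·433.0)/9520 = 27.77 mg/L.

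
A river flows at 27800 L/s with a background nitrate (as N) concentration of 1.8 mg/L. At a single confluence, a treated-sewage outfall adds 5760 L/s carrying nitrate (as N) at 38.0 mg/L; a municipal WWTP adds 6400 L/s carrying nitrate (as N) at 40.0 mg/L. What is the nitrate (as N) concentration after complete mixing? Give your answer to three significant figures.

Mass balance: C = (27800·1.800 + 5760·38.00 + 6400·40.00) / 39960 = 524900/39960 = 13.14 mg/L.

13.1 mg/L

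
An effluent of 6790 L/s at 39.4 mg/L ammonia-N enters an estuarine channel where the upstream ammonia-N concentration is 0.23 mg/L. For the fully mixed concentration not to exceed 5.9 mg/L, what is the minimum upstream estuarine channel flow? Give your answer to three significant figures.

Set C_mix = 5.9: (Q·0.2300 + 6790·39.40) / (Q + 6790) = 5.9
→ Q = 6790·(39.40 − 5.9)/(5.9 − 0.2300) = 40120 L/s.

40100 L/s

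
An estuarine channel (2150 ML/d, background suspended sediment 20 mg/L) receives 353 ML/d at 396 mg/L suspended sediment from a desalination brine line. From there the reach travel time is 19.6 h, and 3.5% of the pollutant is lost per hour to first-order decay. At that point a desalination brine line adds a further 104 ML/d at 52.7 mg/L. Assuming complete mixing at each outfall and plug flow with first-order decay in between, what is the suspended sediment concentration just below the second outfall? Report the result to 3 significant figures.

Flow-weighted average: C = (2150·20.00 + 353.0·396.0) / 2503 = 182800/2503 = 73.03 mg/L; combined flow 2503 ML/d.
3.5%/h lost → k = −ln(1 − 0.035) = 0.03563 h⁻¹.
After decay, C = 73.03 × e^(−kt) = 73.03 × 0.4974 = 36.33 mg/L.
Second outfall: C = (2503·36.33 + 104.0·52.70)/2607 = 36.98 mg/L.

37.0 mg/L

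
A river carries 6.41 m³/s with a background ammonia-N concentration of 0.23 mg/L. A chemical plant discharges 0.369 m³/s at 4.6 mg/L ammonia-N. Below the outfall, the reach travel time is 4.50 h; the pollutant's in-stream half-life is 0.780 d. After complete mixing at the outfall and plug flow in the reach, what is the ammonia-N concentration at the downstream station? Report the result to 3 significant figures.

0.396 mg/L

Mass balance: C = (6.410·0.2300 + 0.3690·4.600) / 6.779 = 3.172/6.779 = 0.4679 mg/L.
Half-life 0.780 d → k = ln 2 / 0.780 = 0.8887 d⁻¹.
Decay over the reach: 0.4679·exp(−kt) = 0.4679·0.8465 = 0.3961 mg/L.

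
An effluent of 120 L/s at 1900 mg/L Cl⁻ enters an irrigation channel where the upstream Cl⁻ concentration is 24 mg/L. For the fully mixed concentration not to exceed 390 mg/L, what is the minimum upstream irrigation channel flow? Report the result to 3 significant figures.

495 L/s

Set C_mix = 390: (Q·24.00 + 120.0·1900) / (Q + 120.0) = 390
→ Q = 120.0·(1900 − 390)/(390 − 24.00) = 495.1 L/s.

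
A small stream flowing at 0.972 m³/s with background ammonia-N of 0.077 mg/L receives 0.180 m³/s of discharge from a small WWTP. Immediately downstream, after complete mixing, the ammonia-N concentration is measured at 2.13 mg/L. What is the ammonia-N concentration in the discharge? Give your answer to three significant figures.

Mass balance: 0.9720·0.07700 + 0.1800·Cₑ = 1.152·2.130
→ Cₑ = (1.152·2.130 − 0.9720·0.07700) / 0.1800 = 13.22 mg/L.

13.2 mg/L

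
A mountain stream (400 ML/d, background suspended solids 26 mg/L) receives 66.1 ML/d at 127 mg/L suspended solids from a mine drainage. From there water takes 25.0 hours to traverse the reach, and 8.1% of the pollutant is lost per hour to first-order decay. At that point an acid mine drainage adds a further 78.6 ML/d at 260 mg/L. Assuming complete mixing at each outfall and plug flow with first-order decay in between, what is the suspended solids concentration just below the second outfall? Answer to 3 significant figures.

After mixing, C = (400.0·26.00 + 66.10·127.0) / 466.1 = 18790/466.1 = 40.32 mg/L; combined flow 466.1 ML/d.
8.1%/h lost → k = −ln(1 − 0.081) = 0.08447 h⁻¹.
Applying C = C₀e^(−kt): 40.32 × 0.1210 = 4.880 mg/L.
Second outfall: C = (466.1·4.880 + 78.60·260.0)/544.7 = 41.69 mg/L.

41.7 mg/L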